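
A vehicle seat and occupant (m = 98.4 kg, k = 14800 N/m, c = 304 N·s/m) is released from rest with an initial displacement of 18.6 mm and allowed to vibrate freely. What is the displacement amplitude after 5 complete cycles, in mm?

ζ = c/(2√(km)) = 304/(2√(14800 × 98.4)) = 304/2414 = 0.1260.
Logarithmic decrement δ = 2πζ/√(1 − ζ²) = 2π × 0.1260/√(1 − 0.0159) = 0.7978.
After n cycles, x_n/x₀ = e^(−nδ), so x_5 = 18.6 × e^(−5 × 0.7978) = 18.6 × 0.01852 = 0.3445 mm.

0.345 mm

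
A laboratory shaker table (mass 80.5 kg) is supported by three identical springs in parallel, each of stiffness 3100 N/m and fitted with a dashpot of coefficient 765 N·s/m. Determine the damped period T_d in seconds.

0.652 s

Parallel springs add: k_eq = 3 × 3100 = 9300 N/m.
ω_n = √(k_eq/m) = √(9300/80.5) = 10.75 rad/s.
Critical damping c_c = 2√(k_eq·m) = 2√(9300 × 80.5) = 1730 N·s/m, so ζ = c/c_c = 765/1730 = 0.4421.
ω_d = ω_n√(1 − ζ²) = 10.75 × √(1 − 0.195) = 9.641 rad/s.
T_d = 2π/ω_d = 0.6517 s.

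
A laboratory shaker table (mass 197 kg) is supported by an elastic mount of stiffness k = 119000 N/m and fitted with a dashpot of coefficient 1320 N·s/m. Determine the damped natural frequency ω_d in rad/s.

24.3 rad/s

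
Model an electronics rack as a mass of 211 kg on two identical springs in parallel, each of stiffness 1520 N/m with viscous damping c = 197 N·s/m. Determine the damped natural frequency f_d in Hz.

0.600 Hz

Parallel springs add: k_eq = 2 × 1520 = 3040 N/m.
ω_n = √(k_eq/m) = √(3040/211) = 3.796 rad/s.
Critical damping c_c = 2√(k_eq·m) = 2√(3040 × 211) = 1602 N·s/m, so ζ = c/c_c = 197/1602 = 0.1230.
ω_d = ω_n√(1 − ζ²) = 3.796 × √(1 − 0.0151) = 3.767 rad/s.
f_d = ω_d/(2π) = 0.5995 Hz.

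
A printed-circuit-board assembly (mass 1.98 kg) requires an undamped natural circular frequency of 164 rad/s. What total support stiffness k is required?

k = m·ω_n² = 1.98 × 164.0² = 1.98 × 26900 = 53250 N/m.

53300 N/m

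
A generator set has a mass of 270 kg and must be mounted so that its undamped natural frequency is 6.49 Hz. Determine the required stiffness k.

ω_n = 2πf_n = 2π × 6.49 = 40.78 rad/s.
k = m·ω_n² = 270 × 40.78² = 270 × 1663 = 449000 N/m.

449000 N/m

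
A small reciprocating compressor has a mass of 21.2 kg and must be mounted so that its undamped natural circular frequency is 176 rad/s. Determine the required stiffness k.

657000 N/m

k = m·ω_n² = 21.2 × 176.0² = 21.2 × 30980 = 656700 N/m.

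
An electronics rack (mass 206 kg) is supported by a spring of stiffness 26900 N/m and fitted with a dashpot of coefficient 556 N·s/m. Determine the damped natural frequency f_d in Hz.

1.81 Hz

ω_n = √(k/m) = √(26900/206) = 11.43 rad/s.
Critical damping c_c = 2√(k·m) = 2√(26900 × 206) = 4708 N·s/m, so ζ = c/c_c = 556/4708 = 0.1181.
ω_d = ω_n√(1 − ζ²) = 11.43 × √(1 − 0.0139) = 11.35 rad/s.
f_d = ω_d/(2π) = 1.806 Hz.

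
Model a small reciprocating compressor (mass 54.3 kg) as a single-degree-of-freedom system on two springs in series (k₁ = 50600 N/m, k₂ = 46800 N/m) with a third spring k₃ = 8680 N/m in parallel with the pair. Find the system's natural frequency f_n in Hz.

3.92 Hz

Series pair: k_s = k₁k₂/(k₁+k₂) = (50600)(46800)/(50600 + 46800) = 24310 N/m. In parallel with k₃: k_eq = 24310 + 8680 = 32990 N/m.
ω_n = √(k_eq/m) = √(32990/54.3) = √607.6 = 24.65 rad/s.
f_n = ω_n/(2π) = 24.65/6.283 = 3.923 Hz.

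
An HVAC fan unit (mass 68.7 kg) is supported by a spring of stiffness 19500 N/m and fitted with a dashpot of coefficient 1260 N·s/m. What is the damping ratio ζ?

0.544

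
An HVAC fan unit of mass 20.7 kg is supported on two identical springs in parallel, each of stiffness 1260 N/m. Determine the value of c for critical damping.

457 N·s/m

Parallel springs add: k_eq = 2 × 1260 = 2520 N/m.
c_c = 2√(k_eq·m) = 2√(2520 × 20.7) = 2 × 228.4 = 456.8 N·s/m.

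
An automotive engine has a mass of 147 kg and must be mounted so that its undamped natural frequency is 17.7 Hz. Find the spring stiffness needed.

ω_n = 2πf_n = 2π × 17.7 = 111.2 rad/s.
k = m·ω_n² = 147 × 111.2² = 147 × 12370 = 1818000 N/m.

1820000 N/m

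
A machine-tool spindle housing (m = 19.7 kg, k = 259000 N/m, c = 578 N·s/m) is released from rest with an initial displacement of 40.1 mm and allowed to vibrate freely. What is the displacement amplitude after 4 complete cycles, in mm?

ζ = c/(2√(km)) = 578/(2√(259000 × 19.7)) = 578/4518 = 0.1279.
Logarithmic decrement δ = 2πζ/√(1 − ζ²) = 2π × 0.1279/√(1 − 0.0164) = 0.8105.
After n cycles, x_n/x₀ = e^(−nδ), so x_4 = 40.1 × e^(−4 × 0.8105) = 40.1 × 0.03908 = 1.567 mm.

1.57 mm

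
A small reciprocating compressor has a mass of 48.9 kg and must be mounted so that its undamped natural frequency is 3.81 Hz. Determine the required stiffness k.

28000 N/m

ω_n = 2πf_n = 2π × 3.81 = 23.94 rad/s.
k = m·ω_n² = 48.9 × 23.94² = 48.9 × 573.1 = 28020 N/m.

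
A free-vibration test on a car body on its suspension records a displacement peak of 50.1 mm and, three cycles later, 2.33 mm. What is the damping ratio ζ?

0.161

Logarithmic decrement δ = (1/n)·ln(x₀/x_n) = (1/3)·ln(50.1/2.33) = (1/3)·ln(21.50) = 1.023.
ζ = δ/√(4π² + δ²) = 1.023/√(39.48 + 1.05) = 1.023/6.366 = 0.1607.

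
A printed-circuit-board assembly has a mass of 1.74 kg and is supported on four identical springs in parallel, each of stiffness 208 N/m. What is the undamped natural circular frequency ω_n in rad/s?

21.9 rad/s

Parallel springs add: k_eq = 4 × 208 = 832.0 N/m.
ω_n = √(k_eq/m) = √(832.0/1.74) = √478.2 = 21.87 rad/s.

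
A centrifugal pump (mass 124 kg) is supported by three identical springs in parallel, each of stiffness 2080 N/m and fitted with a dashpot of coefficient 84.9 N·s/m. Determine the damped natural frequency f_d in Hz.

Parallel springs add: k_eq = 3 × 2080 = 6240 N/m.
ω_n = √(k_eq/m) = √(6240/124) = 7.094 rad/s.
Critical damping c_c = 2√(k_eq·m) = 2√(6240 × 124) = 1759 N·s/m, so ζ = c/c_c = 84.9/1759 = 0.04826.
ω_d = ω_n√(1 − ζ²) = 7.094 × √(1 − 0.00233) = 7.086 rad/s.
f_d = ω_d/(2π) = 1.128 Hz.

1.13 Hz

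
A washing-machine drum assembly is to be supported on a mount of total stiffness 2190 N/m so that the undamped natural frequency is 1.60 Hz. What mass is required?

21.7 kg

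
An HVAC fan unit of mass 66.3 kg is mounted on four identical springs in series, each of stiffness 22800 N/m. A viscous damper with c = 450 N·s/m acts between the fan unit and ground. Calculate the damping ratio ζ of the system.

0.366

Series springs: 1/k_eq = 4/22800, so k_eq = 22800/4 = 5700 N/m.
ω_n = √(k_eq/m) = √(5700/66.3) = 9.272 rad/s.
Critical damping c_c = 2√(k_eq·m) = 2√(5700 × 66.3) = 1229 N·s/m, so ζ = c/c_c = 450/1229 = 0.3660.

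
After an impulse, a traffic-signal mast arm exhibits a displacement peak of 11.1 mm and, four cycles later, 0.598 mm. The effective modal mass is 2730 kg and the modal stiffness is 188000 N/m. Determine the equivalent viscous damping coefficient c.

Logarithmic decrement δ = (1/n)·ln(x₀/x_n) = (1/4)·ln(11.1/0.598) = (1/4)·ln(18.56) = 0.7303.
ζ = δ/√(4π² + δ²) = 0.7303/√(39.48 + 0.533) = 0.7303/6.325 = 0.1155.
c = ζ · 2√(km) = 0.1155 × 2√(188000 × 2730) = 0.1155 × 45310 = 5231 N·s/m.

5230 N·s/m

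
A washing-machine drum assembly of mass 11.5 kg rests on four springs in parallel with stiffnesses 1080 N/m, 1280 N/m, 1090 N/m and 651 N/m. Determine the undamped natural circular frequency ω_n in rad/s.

Parallel springs add: k_eq = 1080 + 1280 + 1090 + 651 = 4101 N/m.
ω_n = √(k_eq/m) = √(4101/11.5) = √356.6 = 18.88 rad/s.

18.9 rad/s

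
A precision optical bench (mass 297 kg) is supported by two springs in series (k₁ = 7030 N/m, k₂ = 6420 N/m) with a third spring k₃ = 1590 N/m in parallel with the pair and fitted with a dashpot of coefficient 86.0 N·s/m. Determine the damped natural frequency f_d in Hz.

0.649 Hz

Series pair: k_s = k₁k₂/(k₁+k₂) = (7030)(6420)/(7030 + 6420) = 3356 N/m. In parallel with k₃: k_eq = 3356 + 1590 = 4946 N/m.
ω_n = √(k_eq/m) = √(4946/297) = 4.081 rad/s.
Critical damping c_c = 2√(k_eq·m) = 2√(4946 × 297) = 2424 N·s/m, so ζ = c/c_c = 86.0/2424 = 0.03548.
ω_d = ω_n√(1 − ζ²) = 4.081 × √(1 − 0.00126) = 4.078 rad/s.
f_d = ω_d/(2π) = 0.6490 Hz.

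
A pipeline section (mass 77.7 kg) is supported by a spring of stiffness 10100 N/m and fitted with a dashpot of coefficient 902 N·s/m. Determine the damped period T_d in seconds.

0.640 s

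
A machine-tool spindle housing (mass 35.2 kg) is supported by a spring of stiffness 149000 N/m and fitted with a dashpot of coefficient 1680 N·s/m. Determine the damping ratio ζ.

0.367

ω_n = √(k/m) = √(149000/35.2) = 65.06 rad/s.
Critical damping c_c = 2√(k·m) = 2√(149000 × 35.2) = 4580 N·s/m, so ζ = c/c_c = 1680/4580 = 0.3668.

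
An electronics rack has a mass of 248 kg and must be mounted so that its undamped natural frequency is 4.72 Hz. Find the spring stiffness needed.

ω_n = 2πf_n = 2π × 4.72 = 29.66 rad/s.
k = m·ω_n² = 248 × 29.66² = 248 × 879.5 = 218100 N/m.

218000 N/m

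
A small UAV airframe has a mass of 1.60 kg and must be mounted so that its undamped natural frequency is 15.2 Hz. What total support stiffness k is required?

ω_n = 2πf_n = 2π × 15.2 = 95.50 rad/s.
k = m·ω_n² = 1.60 × 95.50² = 1.60 × 9121 = 14590 N/m.

14600 N/m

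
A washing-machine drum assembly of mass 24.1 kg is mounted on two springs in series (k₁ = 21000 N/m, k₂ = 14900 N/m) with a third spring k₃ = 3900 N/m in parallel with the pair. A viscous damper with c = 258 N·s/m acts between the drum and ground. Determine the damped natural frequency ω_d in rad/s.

22.2 rad/s

Series pair: k_s = k₁k₂/(k₁+k₂) = (21000)(14900)/(21000 + 14900) = 8716 N/m. In parallel with k₃: k_eq = 8716 + 3900 = 12620 N/m.
ω_n = √(k_eq/m) = √(12620/24.1) = 22.88 rad/s.
Critical damping c_c = 2√(k_eq·m) = 2√(12620 × 24.1) = 1103 N·s/m, so ζ = c/c_c = 258/1103 = 0.2339.
ω_d = ω_n√(1 − ζ²) = 22.88 × √(1 − 0.0547) = 22.24 rad/s.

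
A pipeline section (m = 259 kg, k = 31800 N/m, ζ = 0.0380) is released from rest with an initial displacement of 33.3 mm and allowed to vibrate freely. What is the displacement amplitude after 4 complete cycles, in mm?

Logarithmic decrement δ = 2πζ/√(1 − ζ²) = 2π × 0.03800/√(1 − 0.00144) = 0.2389.
After n cycles, x_n/x₀ = e^(−nδ), so x_4 = 33.3 × e^(−4 × 0.2389) = 33.3 × 0.3845 = 12.80 mm.

12.8 mm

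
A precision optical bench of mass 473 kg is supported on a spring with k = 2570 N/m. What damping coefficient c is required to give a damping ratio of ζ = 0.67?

1480 N·s/m

c_c = 2√(k·m) = 2√(2570 × 473) = 2205 N·s/m.
c = ζ·c_c = 0.67 × 2205 = 1477 N·s/m.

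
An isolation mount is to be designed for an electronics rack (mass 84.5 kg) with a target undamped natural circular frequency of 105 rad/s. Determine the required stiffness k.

k = m·ω_n² = 84.5 × 105.0² = 84.5 × 11020 = 931600 N/m.

932000 N/m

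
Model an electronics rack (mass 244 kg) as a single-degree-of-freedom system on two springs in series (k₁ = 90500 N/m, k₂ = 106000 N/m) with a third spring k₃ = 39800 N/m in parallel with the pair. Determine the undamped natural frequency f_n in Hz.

Series pair: k_s = k₁k₂/(k₁+k₂) = (90500)(106000)/(90500 + 106000) = 48820 N/m. In parallel with k₃: k_eq = 48820 + 39800 = 88620 N/m.
ω_n = √(k_eq/m) = √(88620/244) = √363.2 = 19.06 rad/s.
f_n = ω_n/(2π) = 19.06/6.283 = 3.033 Hz.

3.03 Hz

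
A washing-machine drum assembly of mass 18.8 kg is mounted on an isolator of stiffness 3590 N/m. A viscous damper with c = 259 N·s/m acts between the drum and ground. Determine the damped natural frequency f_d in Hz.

1.91 Hz

ω_n = √(k/m) = √(3590/18.8) = 13.82 rad/s.
Critical damping c_c = 2√(k·m) = 2√(3590 × 18.8) = 519.6 N·s/m, so ζ = c/c_c = 259/519.6 = 0.4985.
ω_d = ω_n√(1 − ζ²) = 13.82 × √(1 − 0.248) = 11.98 rad/s.
f_d = ω_d/(2π) = 1.907 Hz.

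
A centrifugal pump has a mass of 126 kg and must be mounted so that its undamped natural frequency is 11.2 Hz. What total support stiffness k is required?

ω_n = 2πf_n = 2π × 11.2 = 70.37 rad/s.
k = m·ω_n² = 126 × 70.37² = 126 × 4952 = 624000 N/m.

624000 N/m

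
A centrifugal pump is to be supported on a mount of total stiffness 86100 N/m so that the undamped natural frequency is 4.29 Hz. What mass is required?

ω_n = 2πf_n = 2π × 4.29 = 26.95 rad/s.
m = k/ω_n² = 86100/26.95² = 86100/726.6 = 118.5 kg.

119 kg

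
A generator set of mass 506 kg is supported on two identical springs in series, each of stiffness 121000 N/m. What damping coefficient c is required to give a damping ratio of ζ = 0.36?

3980 N·s/m

Series springs: 1/k_eq = 2/121000, so k_eq = 121000/2 = 60500 N/m.
c_c = 2√(k_eq·m) = 2√(60500 × 506) = 11070 N·s/m.
c = ζ·c_c = 0.36 × 11070 = 3984 N·s/m.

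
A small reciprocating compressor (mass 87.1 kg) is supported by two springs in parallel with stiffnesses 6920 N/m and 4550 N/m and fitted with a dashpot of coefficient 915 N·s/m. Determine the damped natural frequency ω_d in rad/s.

Parallel springs add: k_eq = 6920 + 4550 = 11470 N/m.
ω_n = √(k_eq/m) = √(11470/87.1) = 11.48 rad/s.
Critical damping c_c = 2√(k_eq·m) = 2√(11470 × 87.1) = 1999 N·s/m, so ζ = c/c_c = 915/1999 = 0.4577.
ω_d = ω_n√(1 − ζ²) = 11.48 × √(1 − 0.210) = 10.20 rad/s.

10.2 rad/s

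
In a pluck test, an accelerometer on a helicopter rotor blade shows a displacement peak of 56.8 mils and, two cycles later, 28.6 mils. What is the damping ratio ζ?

0.0545

Logarithmic decrement δ = (1/n)·ln(x₀/x_n) = (1/2)·ln(56.8/28.6) = (1/2)·ln(1.986) = 0.3431.
ζ = δ/√(4π² + δ²) = 0.3431/√(39.48 + 0.118) = 0.3431/6.293 = 0.05452.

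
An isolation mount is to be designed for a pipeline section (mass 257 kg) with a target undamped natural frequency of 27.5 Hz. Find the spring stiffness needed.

ω_n = 2πf_n = 2π × 27.5 = 172.8 rad/s.
k = m·ω_n² = 257 × 172.8² = 257 × 29860 = 7673000 N/m.

7670000 N/m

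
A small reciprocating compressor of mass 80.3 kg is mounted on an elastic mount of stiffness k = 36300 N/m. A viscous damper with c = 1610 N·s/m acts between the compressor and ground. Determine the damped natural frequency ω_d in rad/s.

18.7 rad/s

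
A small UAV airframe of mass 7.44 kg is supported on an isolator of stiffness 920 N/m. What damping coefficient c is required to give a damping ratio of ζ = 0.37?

c_c = 2√(k·m) = 2√(920.0 × 7.44) = 165.5 N·s/m.
c = ζ·c_c = 0.37 × 165.5 = 61.22 N·s/m.

61.2 N·s/m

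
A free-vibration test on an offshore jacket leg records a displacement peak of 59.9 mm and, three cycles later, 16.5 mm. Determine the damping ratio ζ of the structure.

Logarithmic decrement δ = (1/n)·ln(x₀/x_n) = (1/3)·ln(59.9/16.5) = (1/3)·ln(3.630) = 0.4298.
ζ = δ/√(4π² + δ²) = 0.4298/√(39.48 + 0.185) = 0.4298/6.298 = 0.06824.

0.0682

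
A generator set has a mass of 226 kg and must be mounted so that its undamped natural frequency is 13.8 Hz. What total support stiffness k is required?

1700000 N/m

ω_n = 2πf_n = 2π × 13.8 = 86.71 rad/s.
k = m·ω_n² = 226 × 86.71² = 226 × 7518 = 1699000 N/m.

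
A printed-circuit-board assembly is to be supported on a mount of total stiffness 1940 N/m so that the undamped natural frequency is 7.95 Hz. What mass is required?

0.778 kg

ω_n = 2πf_n = 2π × 7.95 = 49.95 rad/s.
m = k/ω_n² = 1940/49.95² = 1940/2495 = 0.7775 kg.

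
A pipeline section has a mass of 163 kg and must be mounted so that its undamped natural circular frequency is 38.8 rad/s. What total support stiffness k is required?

k = m·ω_n² = 163 × 38.80² = 163 × 1505 = 245400 N/m.

245000 N/m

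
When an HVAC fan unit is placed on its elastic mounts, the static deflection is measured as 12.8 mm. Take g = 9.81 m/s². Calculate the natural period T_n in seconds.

0.227 s

ω_n = √(g/δ_st) = √(9.81/0.0128) = √766.4 = 27.68 rad/s.
T_n = 2π/ω_n = 6.283/27.68 = 0.2270 s.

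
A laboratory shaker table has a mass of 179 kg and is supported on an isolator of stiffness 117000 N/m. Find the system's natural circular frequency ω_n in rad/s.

25.6 rad/s

ω_n = √(k/m) = √(117000/179) = √653.6 = 25.57 rad/s.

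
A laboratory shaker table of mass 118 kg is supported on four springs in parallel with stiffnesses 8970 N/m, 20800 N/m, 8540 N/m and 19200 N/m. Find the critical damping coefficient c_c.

Parallel springs add: k_eq = 8970 + 20800 + 8540 + 19200 = 57510 N/m.
c_c = 2√(k_eq·m) = 2√(57510 × 118) = 2 × 2605 = 5210 N·s/m.

5210 N·s/m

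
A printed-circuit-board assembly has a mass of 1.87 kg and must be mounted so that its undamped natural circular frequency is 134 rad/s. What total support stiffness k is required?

k = m·ω_n² = 1.87 × 134.0² = 1.87 × 17960 = 33580 N/m.

33600 N/m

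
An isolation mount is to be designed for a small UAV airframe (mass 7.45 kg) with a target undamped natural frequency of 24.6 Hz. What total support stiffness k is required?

178000 N/m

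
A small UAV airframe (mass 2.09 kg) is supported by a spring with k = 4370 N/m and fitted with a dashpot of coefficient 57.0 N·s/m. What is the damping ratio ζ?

0.298

ω_n = √(k/m) = √(4370/2.09) = 45.73 rad/s.
Critical damping c_c = 2√(k·m) = 2√(4370 × 2.09) = 191.1 N·s/m, so ζ = c/c_c = 57.0/191.1 = 0.2982.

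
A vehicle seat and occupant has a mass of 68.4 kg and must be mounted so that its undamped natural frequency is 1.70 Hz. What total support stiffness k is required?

ω_n = 2πf_n = 2π × 1.70 = 10.68 rad/s.
k = m·ω_n² = 68.4 × 10.68² = 68.4 × 114.1 = 7804 N/m.

7800 N/m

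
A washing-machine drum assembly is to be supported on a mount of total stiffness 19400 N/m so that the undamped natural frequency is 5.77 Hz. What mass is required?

14.8 kg

ω_n = 2πf_n = 2π × 5.77 = 36.25 rad/s.
m = k/ω_n² = 19400/36.25² = 19400/1314 = 14.76 kg.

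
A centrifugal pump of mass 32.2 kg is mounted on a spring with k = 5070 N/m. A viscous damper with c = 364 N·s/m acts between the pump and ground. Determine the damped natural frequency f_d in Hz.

1.78 Hz

ω_n = √(k/m) = √(5070/32.2) = 12.55 rad/s.
Critical damping c_c = 2√(k·m) = 2√(5070 × 32.2) = 808.1 N·s/m, so ζ = c/c_c = 364/808.1 = 0.4504.
ω_d = ω_n√(1 − ζ²) = 12.55 × √(1 − 0.203) = 11.20 rad/s.
f_d = ω_d/(2π) = 1.783 Hz.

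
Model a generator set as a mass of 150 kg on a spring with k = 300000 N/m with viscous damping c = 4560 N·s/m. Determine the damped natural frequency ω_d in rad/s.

42.1 rad/s

ω_n = √(k/m) = √(300000/150) = 44.72 rad/s.
Critical damping c_c = 2√(k·m) = 2√(300000 × 150) = 13420 N·s/m, so ζ = c/c_c = 4560/13420 = 0.3399.
ω_d = ω_n√(1 − ζ²) = 44.72 × √(1 − 0.116) = 42.06 rad/s.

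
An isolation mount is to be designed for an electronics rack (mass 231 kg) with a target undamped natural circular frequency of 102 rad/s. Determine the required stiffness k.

k = m·ω_n² = 231 × 102.0² = 231 × 10400 = 2403000 N/m.

2400000 N/m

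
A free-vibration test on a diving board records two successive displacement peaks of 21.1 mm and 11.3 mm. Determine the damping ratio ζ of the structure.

0.0989

Logarithmic decrement δ = (1/n)·ln(x₀/x_n) = (1/1)·ln(21.1/11.3) = (1/1)·ln(1.867) = 0.6245.
ζ = δ/√(4π² + δ²) = 0.6245/√(39.48 + 0.390) = 0.6245/6.314 = 0.09890.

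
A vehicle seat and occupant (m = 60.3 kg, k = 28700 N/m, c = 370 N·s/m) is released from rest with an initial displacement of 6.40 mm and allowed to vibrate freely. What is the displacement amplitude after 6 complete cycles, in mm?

ζ = c/(2√(km)) = 370/(2√(28700 × 60.3)) = 370/2631 = 0.1406.
Logarithmic decrement δ = 2πζ/√(1 − ζ²) = 2π × 0.1406/√(1 − 0.0198) = 0.8925.
After n cycles, x_n/x₀ = e^(−nδ), so x_6 = 6.40 × e^(−6 × 0.8925) = 6.40 × 0.004726 = 0.03024 mm.

0.0302 mm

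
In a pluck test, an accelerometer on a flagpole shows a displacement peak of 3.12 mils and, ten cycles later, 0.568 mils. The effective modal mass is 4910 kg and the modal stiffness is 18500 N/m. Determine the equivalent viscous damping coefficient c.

517 N·s/m

Logarithmic decrement δ = (1/n)·ln(x₀/x_n) = (1/10)·ln(3.12/0.568) = (1/10)·ln(5.493) = 0.1703.
ζ = δ/√(4π² + δ²) = 0.1703/√(39.48 + 0.0290) = 0.1703/6.285 = 0.02710.
c = ζ · 2√(km) = 0.02710 × 2√(18500 × 4910) = 0.02710 × 19060 = 516.6 N·s/m.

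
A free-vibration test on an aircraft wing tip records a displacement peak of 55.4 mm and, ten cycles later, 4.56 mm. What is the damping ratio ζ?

0.0397

Logarithmic decrement δ = (1/n)·ln(x₀/x_n) = (1/10)·ln(55.4/4.56) = (1/10)·ln(12.15) = 0.2497.
ζ = δ/√(4π² + δ²) = 0.2497/√(39.48 + 0.0624) = 0.2497/6.288 = 0.03971.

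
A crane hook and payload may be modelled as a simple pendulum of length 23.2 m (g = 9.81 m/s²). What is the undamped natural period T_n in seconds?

9.66 s

For a simple pendulum ω_n = √(g/L) = √(9.81/23.2) = √0.4228 = 0.6503 rad/s.
T_n = 2π/ω_n = 6.283/0.6503 = 9.662 s.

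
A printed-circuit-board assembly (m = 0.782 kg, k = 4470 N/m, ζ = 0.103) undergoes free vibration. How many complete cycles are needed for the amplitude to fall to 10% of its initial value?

4 cycles

Logarithmic decrement δ = 2πζ/√(1 − ζ²) = 2π × 0.1030/√(1 − 0.0106) = 0.6506.
x_n/x₀ = e^(−nδ) ≤ 0.1; take ln: n ≥ ln(1/0.1)/δ = 2.303/0.6506 = 3.539.
So 4 complete cycles are required.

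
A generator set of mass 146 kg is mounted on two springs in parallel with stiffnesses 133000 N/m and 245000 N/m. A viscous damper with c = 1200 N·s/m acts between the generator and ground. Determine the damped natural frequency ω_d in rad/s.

Parallel springs add: k_eq = 133000 + 245000 = 378000 N/m.
ω_n = √(k_eq/m) = √(378000/146) = 50.88 rad/s.
Critical damping c_c = 2√(k_eq·m) = 2√(378000 × 146) = 14860 N·s/m, so ζ = c/c_c = 1200/14860 = 0.08077.
ω_d = ω_n√(1 − ζ²) = 50.88 × √(1 − 0.00652) = 50.72 rad/s.

50.7 rad/s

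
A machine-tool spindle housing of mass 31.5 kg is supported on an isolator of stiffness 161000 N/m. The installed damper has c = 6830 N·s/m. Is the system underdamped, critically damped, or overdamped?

overdamped

c_c = 2√(k·m) = 4504 N·s/m; ζ = c/c_c = 6830/4504 = 1.52.
Since ζ > 1 the system is overdamped.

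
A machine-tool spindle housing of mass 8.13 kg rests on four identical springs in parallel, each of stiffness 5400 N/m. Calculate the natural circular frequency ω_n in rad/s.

51.5 rad/s

Parallel springs add: k_eq = 4 × 5400 = 21600 N/m.
ω_n = √(k_eq/m) = √(21600/8.13) = √2657 = 51.54 rad/s.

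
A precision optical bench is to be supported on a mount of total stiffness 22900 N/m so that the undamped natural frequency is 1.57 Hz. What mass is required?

235 kg

ω_n = 2πf_n = 2π × 1.57 = 9.865 rad/s.
m = k/ω_n² = 22900/9.865² = 22900/97.31 = 235.3 kg.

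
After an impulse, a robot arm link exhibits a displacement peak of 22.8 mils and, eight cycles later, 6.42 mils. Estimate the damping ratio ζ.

0.0252

Logarithmic decrement δ = (1/n)·ln(x₀/x_n) = (1/8)·ln(22.8/6.42) = (1/8)·ln(3.551) = 0.1584.
ζ = δ/√(4π² + δ²) = 0.1584/√(39.48 + 0.0251) = 0.1584/6.285 = 0.02520.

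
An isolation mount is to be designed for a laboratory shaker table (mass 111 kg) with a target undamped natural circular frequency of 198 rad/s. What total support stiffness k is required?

k = m·ω_n² = 111 × 198.0² = 111 × 39200 = 4352000 N/m.

4350000 N/m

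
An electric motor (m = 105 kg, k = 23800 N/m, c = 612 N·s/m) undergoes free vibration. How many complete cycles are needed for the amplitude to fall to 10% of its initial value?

2 cycles

ζ = c/(2√(km)) = 612/(2√(23800 × 105)) = 612/3162 = 0.1936.
Logarithmic decrement δ = 2πζ/√(1 − ζ²) = 2π × 0.1936/√(1 − 0.0375) = 1.240.
x_n/x₀ = e^(−nδ) ≤ 0.1; take ln: n ≥ ln(1/0.1)/δ = 2.303/1.240 = 1.857.
So 2 complete cycles are required.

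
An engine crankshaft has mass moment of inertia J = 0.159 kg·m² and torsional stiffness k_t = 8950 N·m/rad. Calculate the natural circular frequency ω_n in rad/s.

ω_n = √(k_t/J) = √(8950/0.159) = √56290 = 237.3 rad/s.

237 rad/s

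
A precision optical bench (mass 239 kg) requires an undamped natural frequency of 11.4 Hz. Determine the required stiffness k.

1230000 N/m

ω_n = 2πf_n = 2π × 11.4 = 71.63 rad/s.
k = m·ω_n² = 239 × 71.63² = 239 × 5131 = 1226000 N/m.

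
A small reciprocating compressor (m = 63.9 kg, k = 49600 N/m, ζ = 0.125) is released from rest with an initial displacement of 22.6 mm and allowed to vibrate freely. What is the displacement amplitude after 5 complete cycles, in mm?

Logarithmic decrement δ = 2πζ/√(1 − ζ²) = 2π × 0.1250/√(1 − 0.0156) = 0.7916.
After n cycles, x_n/x₀ = e^(−nδ), so x_5 = 22.6 × e^(−5 × 0.7916) = 22.6 × 0.01910 = 0.4317 mm.

0.432 mm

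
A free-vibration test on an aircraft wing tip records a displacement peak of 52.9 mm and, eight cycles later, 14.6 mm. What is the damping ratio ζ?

0.0256

Logarithmic decrement δ = (1/n)·ln(x₀/x_n) = (1/8)·ln(52.9/14.6) = (1/8)·ln(3.623) = 0.1609.
ζ = δ/√(4π² + δ²) = 0.1609/√(39.48 + 0.0259) = 0.1609/6.285 = 0.02560.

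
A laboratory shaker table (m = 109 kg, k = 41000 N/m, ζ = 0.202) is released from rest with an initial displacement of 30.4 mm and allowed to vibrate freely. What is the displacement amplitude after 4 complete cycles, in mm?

0.170 mm

Logarithmic decrement δ = 2πζ/√(1 − ζ²) = 2π × 0.2020/√(1 − 0.0408) = 1.296.
After n cycles, x_n/x₀ = e^(−nδ), so x_4 = 30.4 × e^(−4 × 1.296) = 30.4 × 0.005607 = 0.1705 mm.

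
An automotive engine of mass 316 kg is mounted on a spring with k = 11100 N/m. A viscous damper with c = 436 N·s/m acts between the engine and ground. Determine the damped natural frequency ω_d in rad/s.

5.89 rad/s

ω_n = √(k/m) = √(11100/316) = 5.927 rad/s.
Critical damping c_c = 2√(k·m) = 2√(11100 × 316) = 3746 N·s/m, so ζ = c/c_c = 436/3746 = 0.1164.
ω_d = ω_n√(1 − ζ²) = 5.927 × √(1 − 0.0135) = 5.886 rad/s.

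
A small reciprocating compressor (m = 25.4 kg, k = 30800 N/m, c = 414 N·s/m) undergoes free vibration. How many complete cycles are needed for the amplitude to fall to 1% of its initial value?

4 cycles

ζ = c/(2√(km)) = 414/(2√(30800 × 25.4)) = 414/1769 = 0.2340.
Logarithmic decrement δ = 2πζ/√(1 − ζ²) = 2π × 0.2340/√(1 − 0.0548) = 1.512.
x_n/x₀ = e^(−nδ) ≤ 0.01; take ln: n ≥ ln(1/0.01)/δ = 4.605/1.512 = 3.045.
So 4 complete cycles are required.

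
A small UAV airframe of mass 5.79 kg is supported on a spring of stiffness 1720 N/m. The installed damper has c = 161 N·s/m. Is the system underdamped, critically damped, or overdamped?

underdamped

c_c = 2√(k·m) = 199.6 N·s/m; ζ = c/c_c = 161/199.6 = 0.807.
Since ζ < 1 the system is underdamped.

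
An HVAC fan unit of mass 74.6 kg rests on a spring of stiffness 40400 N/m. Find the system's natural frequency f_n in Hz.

3.70 Hz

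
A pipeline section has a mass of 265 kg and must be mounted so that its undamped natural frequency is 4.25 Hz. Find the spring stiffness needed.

189000 N/m

ω_n = 2πf_n = 2π × 4.25 = 26.70 rad/s.
k = m·ω_n² = 265 × 26.70² = 265 × 713.1 = 189000 N/m.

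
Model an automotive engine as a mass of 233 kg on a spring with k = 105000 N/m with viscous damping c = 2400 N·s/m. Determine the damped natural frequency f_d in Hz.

ω_n = √(k/m) = √(105000/233) = 21.23 rad/s.
Critical damping c_c = 2√(k·m) = 2√(105000 × 233) = 9892 N·s/m, so ζ = c/c_c = 2400/9892 = 0.2426.
ω_d = ω_n√(1 − ζ²) = 21.23 × √(1 − 0.0589) = 20.59 rad/s.
f_d = ω_d/(2π) = 3.278 Hz.

3.28 Hz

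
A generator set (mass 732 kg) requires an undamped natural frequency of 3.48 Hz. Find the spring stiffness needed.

ω_n = 2πf_n = 2π × 3.48 = 21.87 rad/s.
k = m·ω_n² = 732 × 21.87² = 732 × 478.1 = 350000 N/m.

350000 N/m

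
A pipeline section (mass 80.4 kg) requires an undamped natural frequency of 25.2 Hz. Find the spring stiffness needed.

2020000 N/m

ω_n = 2πf_n = 2π × 25.2 = 158.3 rad/s.
k = m·ω_n² = 80.4 × 158.3² = 80.4 × 25070 = 2016000 N/m.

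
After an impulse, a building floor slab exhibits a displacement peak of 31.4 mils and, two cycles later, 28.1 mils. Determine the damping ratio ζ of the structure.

0.00884

Logarithmic decrement δ = (1/n)·ln(x₀/x_n) = (1/2)·ln(31.4/28.1) = (1/2)·ln(1.117) = 0.05552.
ζ = δ/√(4π² + δ²) = 0.05552/√(39.48 + 0.00308) = 0.05552/6.283 = 0.008836.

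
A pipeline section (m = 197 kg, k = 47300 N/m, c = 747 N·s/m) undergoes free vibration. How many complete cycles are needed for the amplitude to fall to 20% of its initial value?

ζ = c/(2√(km)) = 747/(2√(47300 × 197)) = 747/6105 = 0.1224.
Logarithmic decrement δ = 2πζ/√(1 − ζ²) = 2π × 0.1224/√(1 − 0.0150) = 0.7746.
x_n/x₀ = e^(−nδ) ≤ 0.2; take ln: n ≥ ln(1/0.2)/δ = 1.609/0.7746 = 2.078.
So 3 complete cycles are required.

3 cycles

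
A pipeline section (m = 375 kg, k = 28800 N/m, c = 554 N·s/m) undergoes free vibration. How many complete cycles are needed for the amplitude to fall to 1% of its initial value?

9 cycles

ζ = c/(2√(km)) = 554/(2√(28800 × 375)) = 554/6573 = 0.08429.
Logarithmic decrement δ = 2πζ/√(1 − ζ²) = 2π × 0.08429/√(1 − 0.00710) = 0.5315.
x_n/x₀ = e^(−nδ) ≤ 0.01; take ln: n ≥ ln(1/0.01)/δ = 4.605/0.5315 = 8.665.
So 9 complete cycles are required.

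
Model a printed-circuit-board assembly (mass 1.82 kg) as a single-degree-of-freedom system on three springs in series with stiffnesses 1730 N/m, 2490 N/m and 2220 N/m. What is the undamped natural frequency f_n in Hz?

3.12 Hz

Series springs: 1/k_eq = 1/1730 + 1/2490 + 1/2220 = 0.001430, so k_eq = 699.3 N/m.
ω_n = √(k_eq/m) = √(699.3/1.82) = √384.2 = 19.60 rad/s.
f_n = ω_n/(2π) = 19.60/6.283 = 3.120 Hz.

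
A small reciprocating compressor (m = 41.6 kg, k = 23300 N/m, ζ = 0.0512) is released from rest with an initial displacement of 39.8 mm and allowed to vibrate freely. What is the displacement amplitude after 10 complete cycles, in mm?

Logarithmic decrement δ = 2πζ/√(1 − ζ²) = 2π × 0.05120/√(1 − 0.00262) = 0.3221.
After n cycles, x_n/x₀ = e^(−nδ), so x_10 = 39.8 × e^(−10 × 0.3221) = 39.8 × 0.03991 = 1.588 mm.

1.59 mm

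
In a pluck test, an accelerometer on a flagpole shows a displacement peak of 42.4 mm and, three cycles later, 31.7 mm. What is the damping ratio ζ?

Logarithmic decrement δ = (1/n)·ln(x₀/x_n) = (1/3)·ln(42.4/31.7) = (1/3)·ln(1.338) = 0.09694.
ζ = δ/√(4π² + δ²) = 0.09694/√(39.48 + 0.00940) = 0.09694/6.284 = 0.01543.

0.0154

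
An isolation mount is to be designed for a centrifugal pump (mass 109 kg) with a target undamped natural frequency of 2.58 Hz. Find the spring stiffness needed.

28600 N/m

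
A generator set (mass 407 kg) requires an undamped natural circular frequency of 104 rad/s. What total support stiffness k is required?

4400000 N/m

k = m·ω_n² = 407 × 104.0² = 407 × 10820 = 4402000 N/m.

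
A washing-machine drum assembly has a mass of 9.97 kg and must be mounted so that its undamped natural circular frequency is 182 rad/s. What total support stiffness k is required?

k = m·ω_n² = 9.97 × 182.0² = 9.97 × 33120 = 330200 N/m.

330000 N/m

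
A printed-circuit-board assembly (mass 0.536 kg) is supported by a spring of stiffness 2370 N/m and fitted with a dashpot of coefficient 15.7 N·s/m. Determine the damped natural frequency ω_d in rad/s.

64.9 rad/s

ω_n = √(k/m) = √(2370/0.536) = 66.50 rad/s.
Critical damping c_c = 2√(k·m) = 2√(2370 × 0.536) = 71.28 N·s/m, so ζ = c/c_c = 15.7/71.28 = 0.2202.
ω_d = ω_n√(1 − ζ²) = 66.50 × √(1 − 0.0485) = 64.86 rad/s.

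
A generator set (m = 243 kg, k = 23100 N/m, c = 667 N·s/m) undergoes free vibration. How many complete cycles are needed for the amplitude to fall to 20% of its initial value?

2 cycles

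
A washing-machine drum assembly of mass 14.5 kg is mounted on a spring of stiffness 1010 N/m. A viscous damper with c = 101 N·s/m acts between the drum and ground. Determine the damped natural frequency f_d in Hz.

1.21 Hz

ω_n = √(k/m) = √(1010/14.5) = 8.346 rad/s.
Critical damping c_c = 2√(k·m) = 2√(1010 × 14.5) = 242.0 N·s/m, so ζ = c/c_c = 101/242.0 = 0.4173.
ω_d = ω_n√(1 − ζ²) = 8.346 × √(1 − 0.174) = 7.585 rad/s.
f_d = ω_d/(2π) = 1.207 Hz.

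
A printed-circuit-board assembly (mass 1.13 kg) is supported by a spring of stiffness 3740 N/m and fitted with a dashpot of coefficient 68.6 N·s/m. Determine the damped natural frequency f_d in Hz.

7.78 Hz

ω_n = √(k/m) = √(3740/1.13) = 57.53 rad/s.
Critical damping c_c = 2√(k·m) = 2√(3740 × 1.13) = 130.0 N·s/m, so ζ = c/c_c = 68.6/130.0 = 0.5276.
ω_d = ω_n√(1 − ζ²) = 57.53 × √(1 − 0.278) = 48.87 rad/s.
f_d = ω_d/(2π) = 7.778 Hz.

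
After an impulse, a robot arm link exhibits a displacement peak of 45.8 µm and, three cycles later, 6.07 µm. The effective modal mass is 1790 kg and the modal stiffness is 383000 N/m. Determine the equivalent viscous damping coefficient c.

Logarithmic decrement δ = (1/n)·ln(x₀/x_n) = (1/3)·ln(45.8/6.07) = (1/3)·ln(7.545) = 0.6736.
ζ = δ/√(4π² + δ²) = 0.6736/√(39.48 + 0.454) = 0.6736/6.319 = 0.1066.
c = ζ · 2√(km) = 0.1066 × 2√(383000 × 1790) = 0.1066 × 52370 = 5582 N·s/m.

5580 N·s/m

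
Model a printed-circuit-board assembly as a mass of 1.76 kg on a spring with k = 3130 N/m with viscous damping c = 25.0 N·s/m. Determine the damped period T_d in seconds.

0.151 s

ω_n = √(k/m) = √(3130/1.76) = 42.17 rad/s.
Critical damping c_c = 2√(k·m) = 2√(3130 × 1.76) = 148.4 N·s/m, so ζ = c/c_c = 25.0/148.4 = 0.1684.
ω_d = ω_n√(1 − ζ²) = 42.17 × √(1 − 0.0284) = 41.57 rad/s.
T_d = 2π/ω_d = 0.1512 s.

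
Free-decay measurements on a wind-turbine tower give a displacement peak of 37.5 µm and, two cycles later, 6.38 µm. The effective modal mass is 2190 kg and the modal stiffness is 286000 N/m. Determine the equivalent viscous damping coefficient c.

6990 N·s/m

Logarithmic decrement δ = (1/n)·ln(x₀/x_n) = (1/2)·ln(37.5/6.38) = (1/2)·ln(5.878) = 0.8856.
ζ = δ/√(4π² + δ²) = 0.8856/√(39.48 + 0.784) = 0.8856/6.345 = 0.1396.
c = ζ · 2√(km) = 0.1396 × 2√(286000 × 2190) = 0.1396 × 50050 = 6986 N·s/m.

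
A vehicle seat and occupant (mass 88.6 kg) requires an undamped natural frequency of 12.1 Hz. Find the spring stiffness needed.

ω_n = 2πf_n = 2π × 12.1 = 76.03 rad/s.
k = m·ω_n² = 88.6 × 76.03² = 88.6 × 5780 = 512100 N/m.

512000 N/m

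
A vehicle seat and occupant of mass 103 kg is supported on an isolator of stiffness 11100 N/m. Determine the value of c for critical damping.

2140 N·s/m

c_c = 2√(k·m) = 2√(11100 × 103) = 2 × 1069 = 2139 N·s/m.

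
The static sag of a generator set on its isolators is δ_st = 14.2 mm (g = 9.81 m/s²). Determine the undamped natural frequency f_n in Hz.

4.18 Hz

ω_n = √(g/δ_st) = √(9.81/0.0142) = √690.8 = 26.28 rad/s.
f_n = ω_n/(2π) = 26.28/6.283 = 4.183 Hz.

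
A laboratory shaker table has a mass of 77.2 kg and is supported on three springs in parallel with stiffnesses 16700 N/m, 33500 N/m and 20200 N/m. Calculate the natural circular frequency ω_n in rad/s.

Parallel springs add: k_eq = 16700 + 33500 + 20200 = 70400 N/m.
ω_n = √(k_eq/m) = √(70400/77.2) = √911.9 = 30.20 rad/s.

30.2 rad/s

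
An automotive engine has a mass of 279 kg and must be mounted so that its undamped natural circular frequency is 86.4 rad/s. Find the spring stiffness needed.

2080000 N/m

k = m·ω_n² = 279 × 86.40² = 279 × 7465 = 2083000 N/m.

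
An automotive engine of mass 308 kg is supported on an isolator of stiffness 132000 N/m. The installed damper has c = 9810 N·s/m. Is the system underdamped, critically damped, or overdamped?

underdamped

c_c = 2√(k·m) = 12750 N·s/m; ζ = c/c_c = 9810/12750 = 0.769.
Since ζ < 1 the system is underdamped.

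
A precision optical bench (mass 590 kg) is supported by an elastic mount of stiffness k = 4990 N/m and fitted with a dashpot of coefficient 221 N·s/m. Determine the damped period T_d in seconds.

2.17 s

ω_n = √(k/m) = √(4990/590) = 2.908 rad/s.
Critical damping c_c = 2√(k·m) = 2√(4990 × 590) = 3432 N·s/m, so ζ = c/c_c = 221/3432 = 0.06440.
ω_d = ω_n√(1 − ζ²) = 2.908 × √(1 − 0.00415) = 2.902 rad/s.
T_d = 2π/ω_d = 2.165 s.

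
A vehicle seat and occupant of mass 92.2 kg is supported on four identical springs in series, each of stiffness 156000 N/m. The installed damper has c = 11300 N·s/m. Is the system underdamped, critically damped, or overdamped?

overdamped

Series springs: 1/k_eq = 4/156000, so k_eq = 156000/4 = 39000 N/m.
c_c = 2√(k_eq·m) = 3793 N·s/m; ζ = c/c_c = 11300/3793 = 2.98.
Since ζ > 1 the system is overdamped.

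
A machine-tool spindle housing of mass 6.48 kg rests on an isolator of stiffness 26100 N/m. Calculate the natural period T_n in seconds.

ω_n = √(k/m) = √(26100/6.48) = √4028 = 63.46 rad/s.
T_n = 2π/ω_n = 6.283/63.46 = 0.09900 s.

0.0990 s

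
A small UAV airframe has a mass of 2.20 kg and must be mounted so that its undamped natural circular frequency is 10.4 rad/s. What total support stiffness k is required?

k = m·ω_n² = 2.20 × 10.40² = 2.20 × 108.2 = 238.0 N/m.

238 N/m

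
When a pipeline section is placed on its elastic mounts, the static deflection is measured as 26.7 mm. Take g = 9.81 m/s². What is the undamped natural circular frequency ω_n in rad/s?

ω_n = √(g/δ_st) = √(9.81/0.0267) = √367.4 = 19.17 rad/s.

19.2 rad/s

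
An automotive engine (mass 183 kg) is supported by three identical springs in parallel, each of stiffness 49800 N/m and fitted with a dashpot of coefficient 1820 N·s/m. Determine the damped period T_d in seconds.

Parallel springs add: k_eq = 3 × 49800 = 149400 N/m.
ω_n = √(k_eq/m) = √(149400/183) = 28.57 rad/s.
Critical damping c_c = 2√(k_eq·m) = 2√(149400 × 183) = 10460 N·s/m, so ζ = c/c_c = 1820/10460 = 0.1740.
ω_d = ω_n√(1 − ζ²) = 28.57 × √(1 − 0.0303) = 28.14 rad/s.
T_d = 2π/ω_d = 0.2233 s.

0.223 s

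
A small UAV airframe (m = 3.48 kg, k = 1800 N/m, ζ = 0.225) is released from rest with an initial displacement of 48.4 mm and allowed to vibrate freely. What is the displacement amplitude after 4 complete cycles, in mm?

Logarithmic decrement δ = 2πζ/√(1 − ζ²) = 2π × 0.2250/√(1 − 0.0506) = 1.451.
After n cycles, x_n/x₀ = e^(−nδ), so x_4 = 48.4 × e^(−4 × 1.451) = 48.4 × 0.003016 = 0.1460 mm.

0.146 mm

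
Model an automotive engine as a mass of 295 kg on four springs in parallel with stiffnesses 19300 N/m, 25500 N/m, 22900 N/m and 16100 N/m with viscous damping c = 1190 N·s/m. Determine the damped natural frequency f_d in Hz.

2.66 Hz

Parallel springs add: k_eq = 19300 + 25500 + 22900 + 16100 = 83800 N/m.
ω_n = √(k_eq/m) = √(83800/295) = 16.85 rad/s.
Critical damping c_c = 2√(k_eq·m) = 2√(83800 × 295) = 9944 N·s/m, so ζ = c/c_c = 1190/9944 = 0.1197.
ω_d = ω_n√(1 − ζ²) = 16.85 × √(1 − 0.0143) = 16.73 rad/s.
f_d = ω_d/(2π) = 2.663 Hz.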